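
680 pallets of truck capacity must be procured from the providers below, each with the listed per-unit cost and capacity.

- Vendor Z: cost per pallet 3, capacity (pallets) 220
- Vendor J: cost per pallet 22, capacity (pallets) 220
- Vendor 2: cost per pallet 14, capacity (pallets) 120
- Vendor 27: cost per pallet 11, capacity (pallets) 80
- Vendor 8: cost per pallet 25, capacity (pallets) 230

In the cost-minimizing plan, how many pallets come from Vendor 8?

40

Cheapest first:
Vendor Z (3): use full 220 ; 460 pallets to go.
Take 80 from Vendor 27 at 11 ; need 380 more.
Vendor 2 at 14: take all 120 pallets ; 260 still needed.
Vendor J (22): use full 220 ; 40 pallets to go.
Take 40 from Vendor 8 at 25 to finish.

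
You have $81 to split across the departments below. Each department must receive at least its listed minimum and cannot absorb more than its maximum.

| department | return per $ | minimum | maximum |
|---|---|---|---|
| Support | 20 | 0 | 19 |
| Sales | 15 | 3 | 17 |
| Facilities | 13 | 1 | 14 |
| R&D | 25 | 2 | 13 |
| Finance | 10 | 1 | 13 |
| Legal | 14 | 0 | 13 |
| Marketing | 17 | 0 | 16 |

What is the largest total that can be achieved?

Meeting every minimum uses 0+3+1+2+1+0+0 = 7 $, leaving 74.
Highest return per $ first: R&D 25 > Support 20 > Marketing 17 > Sales 15 > Legal 14 > Facilities 13 > Finance 10.
Give R&D 11 more to hit its cap of 13 → 63 left.
Support: +19 to 19 (cap) → 44 left.
Marketing: +16 to 16 (cap) → 28 left.
Sales: +14 to 17 (cap) → 14 left.
Legal takes 13 more to reach its cap of 13 → 1 left.
Facilities: +1 (room for 13) → 2. Pool exhausted.
Total = 20×19 + 15×17 + 13×2 + 25×13 + 10×1 + 14×13 + 17×16 = 1450.

1450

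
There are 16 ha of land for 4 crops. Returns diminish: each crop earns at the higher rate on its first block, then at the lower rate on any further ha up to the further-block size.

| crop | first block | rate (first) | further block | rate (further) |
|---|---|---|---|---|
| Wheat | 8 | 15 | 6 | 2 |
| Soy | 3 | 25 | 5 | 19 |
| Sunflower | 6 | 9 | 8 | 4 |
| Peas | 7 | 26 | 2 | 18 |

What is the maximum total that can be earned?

Treat each block as its own option and order by rate: Peas/tier1 26 > Soy/tier1 25 > Soy/tier2 19 > Peas/tier2 18 > Wheat/tier1 15 > Sunflower/tier1 9 > Sunflower/tier2 4 > Wheat/tier2 2.
Peas tier1 at 26: fill all 7 ; 9 left.
Soy tier1 at 25: fill all 3 ; 6 left.
Fill Soy tier2 block (5 at 19) ; 1 left.
1 remain; put them into Peas tier2 at 18.
Total = 26×7 + 25×3 + 19×5 + 18×1 = 370.

370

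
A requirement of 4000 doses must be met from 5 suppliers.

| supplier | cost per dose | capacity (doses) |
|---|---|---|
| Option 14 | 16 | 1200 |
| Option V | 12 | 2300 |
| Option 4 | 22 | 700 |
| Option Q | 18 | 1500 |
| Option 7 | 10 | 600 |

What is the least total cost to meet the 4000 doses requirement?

Cheapest first:
Option 7 at 10: take all 600 doses → 3400 still needed.
Take 2300 from Option V at 12 → need 1100 more.
Option 14 at 16: take 1100 of its 1200 → requirement met.
Option Q, Option 4: unused.
Cost = 600×10 + 2300×12 + 1100×16 = 51200.

51200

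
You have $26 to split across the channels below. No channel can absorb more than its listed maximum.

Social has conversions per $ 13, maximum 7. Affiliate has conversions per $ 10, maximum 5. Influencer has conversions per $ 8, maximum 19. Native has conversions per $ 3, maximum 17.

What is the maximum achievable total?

253

Highest conversions per $ first: Social 13 > Affiliate 10 > Influencer 8 > Native 3.
Social: +7 to 7 (cap) — 19 left.
Affiliate: +5 to 5 (cap) — 14 left.
Only 14 left; Influencer takes them to reach 14.
Total = 13×7 + 10×5 + 8×14 = 253.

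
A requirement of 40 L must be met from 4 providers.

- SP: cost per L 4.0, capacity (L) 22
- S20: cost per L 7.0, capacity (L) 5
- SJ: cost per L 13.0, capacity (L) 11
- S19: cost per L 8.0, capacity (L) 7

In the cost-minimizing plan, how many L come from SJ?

6

Cheapest first:
SP (4.0): use full 22 → 18 L to go.
Take 5 from S20 at 7.0 → need 13 more.
S19 (8.0): use full 7 → 6 L to go.
SJ at 13.0: take 6 of its 11 → requirement met.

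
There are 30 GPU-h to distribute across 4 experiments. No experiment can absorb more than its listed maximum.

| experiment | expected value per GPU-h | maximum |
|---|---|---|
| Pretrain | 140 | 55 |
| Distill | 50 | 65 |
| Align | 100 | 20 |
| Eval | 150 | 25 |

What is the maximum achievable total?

Highest expected value per GPU-h first: Eval 150 > Pretrain 140 > Align 100 > Distill 50.
Eval: +25 to 25 (cap) → 5 left.
Only 5 left; Pretrain takes them to reach 5.
Total = 140×5 + 150×25 = 4450.

4450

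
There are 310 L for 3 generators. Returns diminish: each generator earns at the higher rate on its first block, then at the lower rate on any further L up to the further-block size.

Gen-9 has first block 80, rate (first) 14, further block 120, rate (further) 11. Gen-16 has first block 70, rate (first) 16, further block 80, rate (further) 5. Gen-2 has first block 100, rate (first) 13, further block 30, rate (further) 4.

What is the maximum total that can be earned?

4200

Order all 6 blocks by rate: Gen-16/tier1 16 > Gen-9/tier1 14 > Gen-2/tier1 13 > Gen-9/tier2 11 > Gen-16/tier2 5 > Gen-2/tier2 4.
Gen-16/tier1 (16): +70 — 240 left.
Gen-9 tier1 at 14: fill all 80 — 160 left.
Fill Gen-2 tier1 block (100 at 13) — 60 left.
60 remain; put them into Gen-9 tier2 at 11.
Total = 16×70 + 14×80 + 13×100 + 11×60 = 4200.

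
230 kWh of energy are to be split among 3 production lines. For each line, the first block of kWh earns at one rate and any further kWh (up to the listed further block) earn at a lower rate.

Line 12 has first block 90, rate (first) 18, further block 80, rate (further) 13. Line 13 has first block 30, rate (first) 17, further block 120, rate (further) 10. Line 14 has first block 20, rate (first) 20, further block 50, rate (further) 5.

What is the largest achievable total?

3670

Order all 6 blocks by rate: Line 14/T1 20 > Line 12/T1 18 > Line 13/T1 17 > Line 12/T2 13 > Line 13/T2 10 > Line 14/T2 5.
Fill Line 14 T1 block (20 at 20) ; 210 left.
Line 12 T1 at 18: fill all 90 ; 120 left.
Line 13 T1 at 17: fill all 30 ; 90 left.
Line 12/T2 (13): +80 ; 10 left.
10 remain; put them into Line 13 T2 at 10.
Total = 20×20 + 18×90 + 17×30 + 13×80 + 10×10 = 3670.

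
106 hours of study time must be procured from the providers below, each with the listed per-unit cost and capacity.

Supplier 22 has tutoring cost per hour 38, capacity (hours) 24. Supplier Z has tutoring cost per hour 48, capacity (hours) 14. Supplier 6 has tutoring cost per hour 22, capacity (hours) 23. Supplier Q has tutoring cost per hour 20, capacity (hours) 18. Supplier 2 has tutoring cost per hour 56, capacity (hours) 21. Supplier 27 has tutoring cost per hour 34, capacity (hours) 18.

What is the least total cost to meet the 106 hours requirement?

Cheapest first:
Take 18 from Supplier Q at 20 → need 88 more.
Supplier 6 at 22: take all 23 hours → 65 still needed.
Supplier 27 at 34: take all 18 hours → 47 still needed.
Supplier 22 (38): use full 24 → 23 hours to go.
Take 14 from Supplier Z at 48 → need 9 more.
Supplier 2 (56): take the remaining 9 → done.
Cost = 18×20 + 23×22 + 18×34 + 24×38 + 14×48 + 9×56 = 3566.

3566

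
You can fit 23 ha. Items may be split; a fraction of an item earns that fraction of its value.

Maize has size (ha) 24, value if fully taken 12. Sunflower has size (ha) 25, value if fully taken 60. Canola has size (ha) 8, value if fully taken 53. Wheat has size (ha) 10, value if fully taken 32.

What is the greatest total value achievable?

97

Rank by value-to-size ratio: Canola 53/8≈6.62, Wheat 32/10≈3.2, Sunflower 60/25≈2.4, Maize 12/24≈0.5.
Canola: take in full, 8 ha for value 53 → 15 left.
Take all of Wheat (10 ha, value 32) → 5 ha left.
5 ha left: a 5/25 share of Sunflower gives 60×5/25 = 12.
Total value = 97.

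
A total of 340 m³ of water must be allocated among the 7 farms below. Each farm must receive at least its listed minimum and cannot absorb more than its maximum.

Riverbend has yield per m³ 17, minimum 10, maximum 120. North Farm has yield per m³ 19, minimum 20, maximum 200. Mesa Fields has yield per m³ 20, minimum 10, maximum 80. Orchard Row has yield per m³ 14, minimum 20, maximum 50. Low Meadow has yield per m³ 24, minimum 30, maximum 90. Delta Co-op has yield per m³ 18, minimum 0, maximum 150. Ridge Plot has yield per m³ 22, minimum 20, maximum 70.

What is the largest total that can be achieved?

7080

Meeting every minimum uses 10+20+10+20+30+0+20 = 110 m³, leaving 230.
Order the farms by yield per m³: Low Meadow 24 > Ridge Plot 22 > Mesa Fields 20 > North Farm 19 > Delta Co-op 18 > Riverbend 17 > Orchard Row 14.
Low Meadow takes 60 more to reach its cap of 90 — 170 left.
Give Ridge Plot 50 more to hit its cap of 70 — 120 left.
Mesa Fields takes 70 more to reach its cap of 80 — 50 left.
North Farm has room for 180 more but only 50 remain, so it gets 70.
Total = 17×10 + 19×70 + 20×80 + 14×20 + 24×90 + 22×70 = 7080.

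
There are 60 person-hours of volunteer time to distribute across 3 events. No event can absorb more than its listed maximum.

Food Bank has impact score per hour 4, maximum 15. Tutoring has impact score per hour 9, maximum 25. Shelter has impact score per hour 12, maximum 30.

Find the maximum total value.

605

Highest impact score per hour first: Shelter 12 > Tutoring 9 > Food Bank 4.
Shelter takes 30 to reach its cap of 30 ; 30 left.
Tutoring takes 25 to reach its cap of 25 ; 5 left.
Food Bank has room for 15 but only 5 remain, so it gets 5.
Total = 4×5 + 9×25 + 12×30 = 605.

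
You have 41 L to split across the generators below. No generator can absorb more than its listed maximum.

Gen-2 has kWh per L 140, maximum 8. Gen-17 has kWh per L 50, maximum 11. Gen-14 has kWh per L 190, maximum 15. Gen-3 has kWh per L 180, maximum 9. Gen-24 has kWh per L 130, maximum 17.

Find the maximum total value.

Rank by kWh per L: Gen-14 190 > Gen-3 180 > Gen-2 140 > Gen-24 130 > Gen-17 50.
Gen-14: +15 to 15 (cap) ; 26 left.
Gen-3: +9 to 9 (cap) ; 17 left.
Gen-2 takes 8 to reach its cap of 8 ; 9 left.
Gen-24 has room for 17 but only 9 remain, so it gets 9.
Total = 140×8 + 190×15 + 180×9 + 130×9 = 6760.

6760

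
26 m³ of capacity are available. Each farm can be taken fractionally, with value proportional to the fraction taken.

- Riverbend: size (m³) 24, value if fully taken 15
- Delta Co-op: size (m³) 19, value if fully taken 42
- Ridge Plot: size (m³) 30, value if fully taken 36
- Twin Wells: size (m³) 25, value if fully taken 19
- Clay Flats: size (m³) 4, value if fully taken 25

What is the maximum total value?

70.6

Sort by value density: Clay Flats 25/4≈6.25, Delta Co-op 42/19≈2.21, Ridge Plot 36/30≈1.2, Twin Wells 19/25≈0.76, Riverbend 15/24≈0.625.
Take all of Clay Flats (4 m³, value 25) ; 22 m³ left.
Delta Co-op: take in full, 19 m³ for value 42 ; 3 left.
3 m³ left: a 3/30 share of Ridge Plot gives 36×3/30 = 3.6.
Total value = 70.6.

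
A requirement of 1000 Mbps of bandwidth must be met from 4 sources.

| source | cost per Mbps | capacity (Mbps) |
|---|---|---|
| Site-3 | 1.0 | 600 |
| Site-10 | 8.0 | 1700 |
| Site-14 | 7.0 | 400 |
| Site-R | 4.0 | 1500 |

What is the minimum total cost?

2200

Use sources in increasing cost order.
Take 600 from Site-3 at 1.0 — need 400 more.
Site-R (4.0): take the remaining 400 — done.
Site-14, Site-10: unused.
Cost = 600×1.0 + 400×4.0 = 2200.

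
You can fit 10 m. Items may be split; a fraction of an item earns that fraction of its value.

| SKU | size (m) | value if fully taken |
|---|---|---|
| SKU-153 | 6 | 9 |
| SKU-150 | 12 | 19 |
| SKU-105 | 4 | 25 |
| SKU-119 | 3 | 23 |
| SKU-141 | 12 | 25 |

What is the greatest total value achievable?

54.25

Rank by value-to-size ratio: SKU-119 23/3≈7.67, SKU-105 25/4≈6.25, SKU-141 25/12≈2.08, SKU-150 19/12≈1.58, SKU-153 9/6≈1.5.
All 3 m of SKU-119 fit (value 23) — 7 remain.
Take all of SKU-105 (4 m, value 25) — 3 m left.
Only 3 m remain; take 3/12 of SKU-141 for value 25×3/12 = 6.25.
Total value = 54.25.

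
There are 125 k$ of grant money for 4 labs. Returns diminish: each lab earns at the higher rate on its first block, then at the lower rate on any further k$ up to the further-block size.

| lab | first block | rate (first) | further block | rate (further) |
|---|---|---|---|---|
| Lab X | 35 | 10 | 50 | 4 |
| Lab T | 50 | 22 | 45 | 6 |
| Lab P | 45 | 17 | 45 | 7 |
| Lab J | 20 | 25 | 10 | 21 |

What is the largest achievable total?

Treat each block as its own option and order by rate: Lab J/tier1 25 > Lab T/tier1 22 > Lab J/tier2 21 > Lab P/tier1 17 > Lab X/tier1 10 > Lab P/tier2 7 > Lab T/tier2 6 > Lab X/tier2 4.
Lab J/tier1 (25): +20 — 105 left.
Lab T tier1 at 22: fill all 50 — 55 left.
Lab J tier2 at 21: fill all 10 — 45 left.
Lab P tier1 at 17: fill all 45 — 0 left.
Total = 25×20 + 22×50 + 21×10 + 17×45 = 2575.

2575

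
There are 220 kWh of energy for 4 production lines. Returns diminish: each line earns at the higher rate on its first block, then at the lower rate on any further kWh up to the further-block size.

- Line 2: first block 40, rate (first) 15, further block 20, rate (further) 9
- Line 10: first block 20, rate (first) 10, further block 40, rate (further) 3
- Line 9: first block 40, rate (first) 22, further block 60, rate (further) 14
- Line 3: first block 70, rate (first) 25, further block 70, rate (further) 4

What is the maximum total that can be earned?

4170

Treat each block as its own option and order by rate: Line 3/first 25 > Line 9/first 22 > Line 2/first 15 > Line 9/second 14 > Line 10/first 10 > Line 2/second 9 > Line 3/second 4 > Line 10/second 3.
Line 3/first (25): +70 ; 150 left.
Line 9 first at 22: fill all 40 ; 110 left.
Line 2 first at 15: fill all 40 ; 70 left.
Fill Line 9 second block (60 at 14) ; 10 left.
Line 10 first at 10: only 10 left, fill 10.
Total = 25×70 + 22×40 + 15×40 + 14×60 + 10×10 = 4170.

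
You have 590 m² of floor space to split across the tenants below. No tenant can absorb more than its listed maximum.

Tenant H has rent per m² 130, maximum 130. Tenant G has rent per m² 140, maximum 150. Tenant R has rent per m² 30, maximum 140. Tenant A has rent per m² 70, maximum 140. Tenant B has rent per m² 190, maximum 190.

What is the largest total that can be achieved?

82400

Rank by rent per m²: Tenant B 190 > Tenant G 140 > Tenant H 130 > Tenant A 70 > Tenant R 30.
Tenant B takes 190 to reach its cap of 190 — 400 left.
Tenant G: +150 to 150 (cap) — 250 left.
Give Tenant H 130 to hit its cap of 130 — 120 left.
Tenant A has room for 140 but only 120 remain, so it gets 120.
Total = 130×130 + 140×150 + 70×120 + 190×190 = 82400.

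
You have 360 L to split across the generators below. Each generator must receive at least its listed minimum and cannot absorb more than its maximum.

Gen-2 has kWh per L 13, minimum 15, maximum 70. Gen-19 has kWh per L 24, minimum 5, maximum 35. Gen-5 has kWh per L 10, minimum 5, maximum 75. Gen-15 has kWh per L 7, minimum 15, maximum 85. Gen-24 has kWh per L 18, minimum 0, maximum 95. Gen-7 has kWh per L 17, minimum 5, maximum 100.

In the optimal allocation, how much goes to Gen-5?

45

Meeting every minimum uses 15+5+5+15+0+5 = 45 L, leaving 315.
Order the generators by kWh per L: Gen-19 24 > Gen-24 18 > Gen-7 17 > Gen-2 13 > Gen-5 10 > Gen-15 7.
Give Gen-19 30 more to hit its cap of 35 → 285 left.
Gen-24 takes 95 more to reach its cap of 95 → 190 left.
Gen-7 takes 95 more to reach its cap of 100 → 95 left.
Give Gen-2 55 more to hit its cap of 70 → 40 left.
Gen-5 has room for 70 more but only 40 remain, so it gets 45.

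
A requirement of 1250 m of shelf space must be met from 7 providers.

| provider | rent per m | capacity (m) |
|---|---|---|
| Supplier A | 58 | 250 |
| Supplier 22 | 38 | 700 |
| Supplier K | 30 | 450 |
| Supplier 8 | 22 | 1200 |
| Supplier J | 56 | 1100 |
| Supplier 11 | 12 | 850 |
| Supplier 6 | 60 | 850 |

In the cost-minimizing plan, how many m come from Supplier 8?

400

Use providers in increasing cost order.
Take 850 from Supplier 11 at 12 ; need 400 more.
Supplier 8 (22): take the remaining 400 ; done.
Supplier K, Supplier 22, Supplier J, Supplier A, Supplier 6: unused.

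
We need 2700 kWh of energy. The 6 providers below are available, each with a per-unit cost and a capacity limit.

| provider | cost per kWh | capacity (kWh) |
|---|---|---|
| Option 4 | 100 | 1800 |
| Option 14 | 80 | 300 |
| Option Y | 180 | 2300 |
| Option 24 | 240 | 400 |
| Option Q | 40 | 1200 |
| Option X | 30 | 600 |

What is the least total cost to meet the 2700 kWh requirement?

150000

Use providers in increasing cost order.
Option X (30): use full 600 — 2100 kWh to go.
Option Q at 40: take all 1200 kWh — 900 still needed.
Take 300 from Option 14 at 80 — need 600 more.
Option 4 (100): take the remaining 600 — done.
Option Y, Option 24: unused.
Cost = 600×30 + 1200×40 + 300×80 + 600×100 = 150000.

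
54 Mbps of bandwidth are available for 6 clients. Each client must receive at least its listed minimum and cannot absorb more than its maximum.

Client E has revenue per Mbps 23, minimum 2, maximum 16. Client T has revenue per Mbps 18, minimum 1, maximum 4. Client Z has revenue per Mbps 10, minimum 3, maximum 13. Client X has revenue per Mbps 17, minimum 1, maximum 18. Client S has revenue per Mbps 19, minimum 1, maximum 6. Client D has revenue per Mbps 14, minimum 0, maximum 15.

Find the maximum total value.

Meeting every minimum uses 2+1+3+1+1+0 = 8 Mbps, leaving 46.
Order the clients by revenue per Mbps: Client E 23 > Client S 19 > Client T 18 > Client X 17 > Client D 14 > Client Z 10.
Give Client E 14 more to hit its cap of 16 → 32 left.
Client S: +5 to 6 (cap) → 27 left.
Client T: +3 to 4 (cap) → 24 left.
Client X takes 17 more to reach its cap of 18 → 7 left.
Client D has room for 15 more but only 7 remain, so it gets 7.
Total = 23×16 + 18×4 + 10×3 + 17×18 + 19×6 + 14×7 = 988.

988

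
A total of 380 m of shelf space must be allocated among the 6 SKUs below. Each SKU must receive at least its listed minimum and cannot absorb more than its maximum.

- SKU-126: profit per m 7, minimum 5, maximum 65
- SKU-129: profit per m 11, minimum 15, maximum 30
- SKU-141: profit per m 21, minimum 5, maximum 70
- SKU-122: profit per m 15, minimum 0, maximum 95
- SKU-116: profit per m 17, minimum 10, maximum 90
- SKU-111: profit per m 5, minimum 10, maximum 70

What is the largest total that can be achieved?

5360

Meeting every minimum uses 5+15+5+0+10+10 = 45 m, leaving 335.
Rank by profit per m: SKU-141 21 > SKU-116 17 > SKU-122 15 > SKU-129 11 > SKU-126 7 > SKU-111 5.
SKU-141 takes 65 more to reach its cap of 70 — 270 left.
SKU-116 takes 80 more to reach its cap of 90 — 190 left.
Give SKU-122 95 more to hit its cap of 95 — 95 left.
SKU-129 takes 15 more to reach its cap of 30 — 80 left.
SKU-126 takes 60 more to reach its cap of 65 — 20 left.
SKU-111: +20 (room for 60) → 30. Pool exhausted.
Total = 7×65 + 11×30 + 21×70 + 15×95 + 17×90 + 5×30 = 5360.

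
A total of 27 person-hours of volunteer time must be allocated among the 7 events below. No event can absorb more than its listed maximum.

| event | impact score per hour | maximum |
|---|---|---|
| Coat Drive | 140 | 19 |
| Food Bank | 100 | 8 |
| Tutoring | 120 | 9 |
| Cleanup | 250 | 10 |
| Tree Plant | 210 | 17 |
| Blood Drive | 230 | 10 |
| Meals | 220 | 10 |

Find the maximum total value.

Rank by impact score per hour: Cleanup 250 > Blood Drive 230 > Meals 220 > Tree Plant 210 > Coat Drive 140 > Tutoring 120 > Food Bank 100.
Give Cleanup 10 to hit its cap of 10 ; 17 left.
Blood Drive: +10 to 10 (cap) ; 7 left.
Meals: +7 (room for 10) → 7. Pool exhausted.
Total = 250×10 + 230×10 + 220×7 = 6340.

6340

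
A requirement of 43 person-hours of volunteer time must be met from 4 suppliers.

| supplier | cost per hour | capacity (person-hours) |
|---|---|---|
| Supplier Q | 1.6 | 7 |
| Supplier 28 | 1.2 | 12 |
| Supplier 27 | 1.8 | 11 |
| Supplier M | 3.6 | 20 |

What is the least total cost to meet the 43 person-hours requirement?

Cheapest first:
Supplier 28 (1.2): use full 12 — 31 person-hours to go.
Supplier Q (1.6): use full 7 — 24 person-hours to go.
Supplier 27 at 1.8: take all 11 person-hours — 13 still needed.
Supplier M (3.6): take the remaining 13 — done.
Cost = 12×1.2 + 7×1.6 + 11×1.8 + 13×3.6 = 92.2.

92.2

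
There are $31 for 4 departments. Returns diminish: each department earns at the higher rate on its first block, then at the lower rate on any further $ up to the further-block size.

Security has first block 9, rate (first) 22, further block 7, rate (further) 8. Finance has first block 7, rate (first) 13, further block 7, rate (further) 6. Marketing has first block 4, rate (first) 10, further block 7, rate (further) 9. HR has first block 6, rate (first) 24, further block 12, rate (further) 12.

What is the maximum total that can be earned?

Order all 8 blocks by rate: HR/tier1 24 > Security/tier1 22 > Finance/tier1 13 > HR/tier2 12 > Marketing/tier1 10 > Marketing/tier2 9 > Security/tier2 8 > Finance/tier2 6.
HR/tier1 (24): +6 → 25 left.
Security/tier1 (22): +9 → 16 left.
Finance tier1 at 13: fill all 7 → 9 left.
HR tier2 at 12: only 9 left, fill 9.
Total = 24×6 + 22×9 + 13×7 + 12×9 = 541.

541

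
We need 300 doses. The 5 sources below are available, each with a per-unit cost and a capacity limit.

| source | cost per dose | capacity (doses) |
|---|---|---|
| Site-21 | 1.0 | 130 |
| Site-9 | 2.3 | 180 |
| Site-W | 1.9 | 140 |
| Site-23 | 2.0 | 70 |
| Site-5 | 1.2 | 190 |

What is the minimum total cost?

334

Cheapest first:
Site-21 at 1.0: take all 130 doses ; 170 still needed.
Site-5 at 1.2: take 170 of its 190 ; requirement met.
Site-W, Site-23, Site-9: unused.
Cost = 130×1.0 + 170×1.2 = 334.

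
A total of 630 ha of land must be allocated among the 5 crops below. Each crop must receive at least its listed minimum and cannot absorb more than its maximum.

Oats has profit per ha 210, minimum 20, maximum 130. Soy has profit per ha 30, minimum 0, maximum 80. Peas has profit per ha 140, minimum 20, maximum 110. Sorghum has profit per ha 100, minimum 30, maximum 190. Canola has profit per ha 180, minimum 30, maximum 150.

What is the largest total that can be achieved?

90200

Meeting every minimum uses 20+0+20+30+30 = 100 ha, leaving 530.
Highest profit per ha first: Oats 210 > Canola 180 > Peas 140 > Sorghum 100 > Soy 30.
Oats: +110 to 130 (cap) ; 420 left.
Canola: +120 to 150 (cap) ; 300 left.
Give Peas 90 more to hit its cap of 110 ; 210 left.
Sorghum takes 160 more to reach its cap of 190 ; 50 left.
Soy: +50 (room for 80) → 50. Pool exhausted.
Total = 210×130 + 30×50 + 140×110 + 100×190 + 180×150 = 90200.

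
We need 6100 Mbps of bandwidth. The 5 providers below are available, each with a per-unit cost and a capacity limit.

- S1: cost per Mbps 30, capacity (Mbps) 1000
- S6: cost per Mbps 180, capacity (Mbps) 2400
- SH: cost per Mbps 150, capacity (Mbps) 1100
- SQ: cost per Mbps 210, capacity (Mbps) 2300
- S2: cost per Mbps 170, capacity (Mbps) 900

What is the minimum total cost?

Use providers in increasing cost order.
S1 (30): use full 1000 ; 5100 Mbps to go.
SH at 150: take all 1100 Mbps ; 4000 still needed.
Take 900 from S2 at 170 ; need 3100 more.
S6 at 180: take all 2400 Mbps ; 700 still needed.
SQ at 210: take 700 of its 2300 ; requirement met.
Cost = 1000×30 + 1100×150 + 900×170 + 2400×180 + 700×210 = 927000.

927000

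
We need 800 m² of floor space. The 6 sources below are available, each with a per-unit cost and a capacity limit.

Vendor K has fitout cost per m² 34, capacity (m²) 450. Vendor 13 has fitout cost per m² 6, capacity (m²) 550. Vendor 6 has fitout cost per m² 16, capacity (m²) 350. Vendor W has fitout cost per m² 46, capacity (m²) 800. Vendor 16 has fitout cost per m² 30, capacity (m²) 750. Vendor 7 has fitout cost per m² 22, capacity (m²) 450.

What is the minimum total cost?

Cheapest first:
Vendor 13 at 6: take all 550 m² ; 250 still needed.
Vendor 6 at 16: take 250 of its 350 ; requirement met.
Vendor 7, Vendor 16, Vendor K, Vendor W: unused.
Cost = 550×6 + 250×16 = 7300.

7300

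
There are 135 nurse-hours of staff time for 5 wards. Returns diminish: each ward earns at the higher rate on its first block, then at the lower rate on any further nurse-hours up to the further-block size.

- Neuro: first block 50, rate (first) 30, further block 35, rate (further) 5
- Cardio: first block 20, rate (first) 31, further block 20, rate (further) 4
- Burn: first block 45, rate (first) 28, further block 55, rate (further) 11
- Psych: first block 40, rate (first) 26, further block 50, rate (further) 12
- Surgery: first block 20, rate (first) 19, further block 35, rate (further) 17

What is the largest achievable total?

Treat each block as its own option and order by rate: Cardio/tier1 31 > Neuro/tier1 30 > Burn/tier1 28 > Psych/tier1 26 > Surgery/tier1 19 > Surgery/tier2 17 > Psych/tier2 12 > Burn/tier2 11 > Neuro/tier2 5 > Cardio/tier2 4.
Cardio tier1 at 31: fill all 20 → 115 left.
Neuro tier1 at 30: fill all 50 → 65 left.
Fill Burn tier1 block (45 at 28) → 20 left.
20 remain; put them into Psych tier1 at 26.
Total = 31×20 + 30×50 + 28×45 + 26×20 = 3900.

3900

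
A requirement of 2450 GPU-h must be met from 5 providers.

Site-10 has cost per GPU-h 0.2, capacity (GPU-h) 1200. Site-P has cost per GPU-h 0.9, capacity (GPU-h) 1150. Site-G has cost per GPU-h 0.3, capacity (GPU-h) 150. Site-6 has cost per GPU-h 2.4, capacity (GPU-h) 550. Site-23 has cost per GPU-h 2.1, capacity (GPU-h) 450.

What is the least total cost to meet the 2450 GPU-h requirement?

Cheapest first:
Site-10 at 0.2: take all 1200 GPU-h — 1250 still needed.
Site-G at 0.3: take all 150 GPU-h — 1100 still needed.
Site-P at 0.9: take 1100 of its 1150 — requirement met.
Site-23, Site-6: unused.
Cost = 1200×0.2 + 150×0.3 + 1100×0.9 = 1275.

1275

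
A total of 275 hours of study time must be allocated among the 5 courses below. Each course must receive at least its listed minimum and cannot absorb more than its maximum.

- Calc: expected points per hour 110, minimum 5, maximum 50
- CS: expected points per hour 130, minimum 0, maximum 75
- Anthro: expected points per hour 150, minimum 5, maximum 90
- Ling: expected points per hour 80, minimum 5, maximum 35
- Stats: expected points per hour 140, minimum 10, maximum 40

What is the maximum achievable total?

Meeting every minimum uses 5+0+5+5+10 = 25 hours, leaving 250.
Order the courses by expected points per hour: Anthro 150 > Stats 140 > CS 130 > Calc 110 > Ling 80.
Anthro: +85 to 90 (cap) ; 165 left.
Give Stats 30 more to hit its cap of 40 ; 135 left.
CS: +75 to 75 (cap) ; 60 left.
Calc takes 45 more to reach its cap of 50 ; 15 left.
Only 15 left; Ling takes them to reach 20.
Total = 110×50 + 130×75 + 150×90 + 80×20 + 140×40 = 35950.

35950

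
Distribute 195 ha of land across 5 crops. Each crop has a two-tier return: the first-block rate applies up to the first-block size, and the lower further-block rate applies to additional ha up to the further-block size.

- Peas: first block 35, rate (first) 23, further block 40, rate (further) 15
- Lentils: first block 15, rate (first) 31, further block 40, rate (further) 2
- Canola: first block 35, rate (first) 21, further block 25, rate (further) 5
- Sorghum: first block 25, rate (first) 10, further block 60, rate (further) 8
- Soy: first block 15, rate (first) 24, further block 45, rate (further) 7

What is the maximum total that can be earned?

Rank every tier by rate: Lentils/first 31 > Soy/first 24 > Peas/first 23 > Canola/first 21 > Peas/second 15 > Sorghum/first 10 > Sorghum/second 8 > Soy/second 7 > Canola/second 5 > Lentils/second 2.
Lentils/first (31): +15 — 180 left.
Fill Soy first block (15 at 24) — 165 left.
Peas first at 23: fill all 35 — 130 left.
Canola/first (21): +35 — 95 left.
Peas second at 15: fill all 40 — 55 left.
Sorghum/first (10): +25 — 30 left.
30 remain; put them into Sorghum second at 8.
Total = 31×15 + 24×15 + 23×35 + 21×35 + 15×40 + 10×25 + 8×30 = 3455.

3455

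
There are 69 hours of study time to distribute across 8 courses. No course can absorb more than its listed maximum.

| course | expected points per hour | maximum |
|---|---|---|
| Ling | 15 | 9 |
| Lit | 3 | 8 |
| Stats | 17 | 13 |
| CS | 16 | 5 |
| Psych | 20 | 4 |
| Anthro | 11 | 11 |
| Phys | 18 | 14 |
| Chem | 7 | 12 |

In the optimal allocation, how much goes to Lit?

Highest expected points per hour first: Psych 20 > Phys 18 > Stats 17 > CS 16 > Ling 15 > Anthro 11 > Chem 7 > Lit 3.
Psych: +4 to 4 (cap) — 65 left.
Phys: +14 to 14 (cap) — 51 left.
Stats: +13 to 13 (cap) — 38 left.
CS takes 5 to reach its cap of 5 — 33 left.
Give Ling 9 to hit its cap of 9 — 24 left.
Give Anthro 11 to hit its cap of 11 — 13 left.
Chem: +12 to 12 (cap) — 1 left.
Only 1 left; Lit takes them to reach 1.

1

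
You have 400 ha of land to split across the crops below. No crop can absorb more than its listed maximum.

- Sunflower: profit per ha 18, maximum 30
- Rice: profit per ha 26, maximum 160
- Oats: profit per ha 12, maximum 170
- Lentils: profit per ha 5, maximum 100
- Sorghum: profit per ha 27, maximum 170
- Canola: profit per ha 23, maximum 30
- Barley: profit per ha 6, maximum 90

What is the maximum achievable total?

Highest profit per ha first: Sorghum 27 > Rice 26 > Canola 23 > Sunflower 18 > Oats 12 > Barley 6 > Lentils 5.
Give Sorghum 170 to hit its cap of 170 ; 230 left.
Rice takes 160 to reach its cap of 160 ; 70 left.
Canola takes 30 to reach its cap of 30 ; 40 left.
Sunflower: +30 to 30 (cap) ; 10 left.
Oats: +10 (room for 170) → 10. Pool exhausted.
Total = 18×30 + 26×160 + 12×10 + 27×170 + 23×30 = 10100.

10100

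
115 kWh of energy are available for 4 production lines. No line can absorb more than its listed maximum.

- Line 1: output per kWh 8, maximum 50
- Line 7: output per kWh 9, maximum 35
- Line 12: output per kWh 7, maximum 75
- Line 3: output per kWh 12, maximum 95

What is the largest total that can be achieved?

Rank by output per kWh: Line 3 12 > Line 7 9 > Line 1 8 > Line 12 7.
Line 3 takes 95 to reach its cap of 95 ; 20 left.
Line 7: +20 (room for 35) → 20. Pool exhausted.
Total = 9×20 + 12×95 = 1320.

1320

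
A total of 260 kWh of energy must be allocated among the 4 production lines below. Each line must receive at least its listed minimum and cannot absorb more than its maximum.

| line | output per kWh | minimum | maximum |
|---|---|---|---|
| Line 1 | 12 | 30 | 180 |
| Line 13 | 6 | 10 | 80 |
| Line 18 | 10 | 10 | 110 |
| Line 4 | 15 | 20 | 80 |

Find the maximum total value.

Meeting every minimum uses 30+10+10+20 = 70 kWh, leaving 190.
Highest output per kWh first: Line 4 15 > Line 1 12 > Line 18 10 > Line 13 6.
Give Line 4 60 more to hit its cap of 80 — 130 left.
Only 130 left; Line 1 takes them to reach 160.
Total = 12×160 + 6×10 + 10×10 + 15×80 = 3280.

3280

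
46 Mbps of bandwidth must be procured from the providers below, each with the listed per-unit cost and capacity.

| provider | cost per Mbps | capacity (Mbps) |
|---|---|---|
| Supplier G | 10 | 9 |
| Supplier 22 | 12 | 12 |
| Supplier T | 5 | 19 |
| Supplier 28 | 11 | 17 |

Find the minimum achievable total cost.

Use providers in increasing cost order.
Supplier T (5): use full 19 ; 27 Mbps to go.
Supplier G (10): use full 9 ; 18 Mbps to go.
Supplier 28 at 11: take all 17 Mbps ; 1 still needed.
Take 1 from Supplier 22 at 12 to finish.
Cost = 19×5 + 9×10 + 17×11 + 1×12 = 384.

384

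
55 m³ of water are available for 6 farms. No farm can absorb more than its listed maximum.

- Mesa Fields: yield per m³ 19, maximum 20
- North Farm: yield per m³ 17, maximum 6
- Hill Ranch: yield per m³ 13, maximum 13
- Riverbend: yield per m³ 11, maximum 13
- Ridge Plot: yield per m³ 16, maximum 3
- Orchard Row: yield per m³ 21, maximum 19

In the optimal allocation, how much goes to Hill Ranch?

Highest yield per m³ first: Orchard Row 21 > Mesa Fields 19 > North Farm 17 > Ridge Plot 16 > Hill Ranch 13 > Riverbend 11.
Orchard Row: +19 to 19 (cap) → 36 left.
Give Mesa Fields 20 to hit its cap of 20 → 16 left.
North Farm: +6 to 6 (cap) → 10 left.
Give Ridge Plot 3 to hit its cap of 3 → 7 left.
Hill Ranch has room for 13 but only 7 remain, so it gets 7.

7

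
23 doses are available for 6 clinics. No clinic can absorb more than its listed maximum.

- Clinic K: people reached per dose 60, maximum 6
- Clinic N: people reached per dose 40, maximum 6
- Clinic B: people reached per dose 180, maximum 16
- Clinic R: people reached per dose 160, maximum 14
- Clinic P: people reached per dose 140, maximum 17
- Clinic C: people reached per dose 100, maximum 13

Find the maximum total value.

4000

Rank by people reached per dose: Clinic B 180 > Clinic R 160 > Clinic P 140 > Clinic C 100 > Clinic K 60 > Clinic N 40.
Clinic B takes 16 to reach its cap of 16 ; 7 left.
Only 7 left; Clinic R takes them to reach 7.
Total = 180×16 + 160×7 = 4000.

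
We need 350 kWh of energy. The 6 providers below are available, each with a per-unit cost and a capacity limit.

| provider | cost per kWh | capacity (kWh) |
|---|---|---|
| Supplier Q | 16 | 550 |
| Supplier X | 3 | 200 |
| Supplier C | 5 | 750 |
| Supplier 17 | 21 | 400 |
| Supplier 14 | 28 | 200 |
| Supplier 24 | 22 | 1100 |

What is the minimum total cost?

1350

Fill from the cheapest provider first.
Take 200 from Supplier X at 3 ; need 150 more.
Take 150 from Supplier C at 5 to finish.
Supplier Q, Supplier 17, Supplier 24, Supplier 14: unused.
Cost = 200×3 + 150×5 = 1350.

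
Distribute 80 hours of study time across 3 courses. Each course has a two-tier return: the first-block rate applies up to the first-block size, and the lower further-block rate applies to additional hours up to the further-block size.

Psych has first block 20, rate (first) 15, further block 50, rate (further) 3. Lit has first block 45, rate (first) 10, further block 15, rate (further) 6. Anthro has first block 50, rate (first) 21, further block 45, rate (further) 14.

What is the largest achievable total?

Treat each block as its own option and order by rate: Anthro/first 21 > Psych/first 15 > Anthro/second 14 > Lit/first 10 > Lit/second 6 > Psych/second 3.
Fill Anthro first block (50 at 21) — 30 left.
Psych/first (15): +20 — 10 left.
10 remain; put them into Anthro second at 14.
Total = 21×50 + 15×20 + 14×10 = 1490.

1490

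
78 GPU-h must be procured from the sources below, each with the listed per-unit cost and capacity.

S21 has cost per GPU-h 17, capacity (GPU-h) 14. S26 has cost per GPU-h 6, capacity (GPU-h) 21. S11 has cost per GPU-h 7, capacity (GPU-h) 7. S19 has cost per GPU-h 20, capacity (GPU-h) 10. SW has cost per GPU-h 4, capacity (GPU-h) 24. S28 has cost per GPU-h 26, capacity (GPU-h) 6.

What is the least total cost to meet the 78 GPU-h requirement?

761

Use sources in increasing cost order.
SW (4): use full 24 — 54 GPU-h to go.
Take 21 from S26 at 6 — need 33 more.
S11 (7): use full 7 — 26 GPU-h to go.
Take 14 from S21 at 17 — need 12 more.
S19 at 20: take all 10 GPU-h — 2 still needed.
S28 (26): take the remaining 2 — done.
Cost = 24×4 + 21×6 + 7×7 + 14×17 + 10×20 + 2×26 = 761.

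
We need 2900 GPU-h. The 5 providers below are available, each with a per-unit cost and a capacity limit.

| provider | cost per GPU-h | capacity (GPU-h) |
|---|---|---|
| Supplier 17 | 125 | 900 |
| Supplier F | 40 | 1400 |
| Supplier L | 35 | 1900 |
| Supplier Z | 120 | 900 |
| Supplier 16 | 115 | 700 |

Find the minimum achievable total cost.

106500

Cheapest first:
Supplier L at 35: take all 1900 GPU-h ; 1000 still needed.
Supplier F at 40: take 1000 of its 1400 ; requirement met.
Supplier 16, Supplier Z, Supplier 17: unused.
Cost = 1900×35 + 1000×40 = 106500.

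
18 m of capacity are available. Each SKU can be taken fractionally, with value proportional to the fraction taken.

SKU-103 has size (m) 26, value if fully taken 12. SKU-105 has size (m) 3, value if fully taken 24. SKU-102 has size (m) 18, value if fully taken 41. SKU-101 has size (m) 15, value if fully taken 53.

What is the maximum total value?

77

Best value per unit of size first: SKU-105 24/3≈8, SKU-101 53/15≈3.53, SKU-102 41/18≈2.28, SKU-103 12/26≈0.462.
All 3 m of SKU-105 fit (value 24) ; 15 remain.
All 15 m of SKU-101 fit (value 53) ; 0 remain.
Total value = 77.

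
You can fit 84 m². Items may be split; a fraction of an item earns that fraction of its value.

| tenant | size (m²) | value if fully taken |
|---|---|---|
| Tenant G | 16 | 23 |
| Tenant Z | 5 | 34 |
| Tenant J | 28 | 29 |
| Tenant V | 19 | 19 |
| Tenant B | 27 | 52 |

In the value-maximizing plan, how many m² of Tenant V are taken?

8

Sort by value density: Tenant Z 34/5≈6.8, Tenant B 52/27≈1.93, Tenant G 23/16≈1.44, Tenant J 29/28≈1.04, Tenant V 19/19≈1.
Tenant Z: take in full, 5 m² for value 34 → 79 left.
Tenant B: take in full, 27 m² for value 52 → 52 left.
Tenant G: take in full, 16 m² for value 23 → 36 left.
All 28 m² of Tenant J fit (value 29) → 8 remain.
Fill the last 8 m² with part of Tenant V: 8/19 of it earns 8.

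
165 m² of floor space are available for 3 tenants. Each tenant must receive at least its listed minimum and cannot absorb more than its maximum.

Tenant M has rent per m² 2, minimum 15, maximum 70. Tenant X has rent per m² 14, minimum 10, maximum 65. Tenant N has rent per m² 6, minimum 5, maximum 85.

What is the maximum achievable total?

1450

Meeting every minimum uses 15+10+5 = 30 m², leaving 135.
Order the tenants by rent per m²: Tenant X 14 > Tenant N 6 > Tenant M 2.
Tenant X takes 55 more to reach its cap of 65 ; 80 left.
Tenant N: +80 to 85 (cap) ; 0 left.
Total = 2×15 + 14×65 + 6×85 = 1450.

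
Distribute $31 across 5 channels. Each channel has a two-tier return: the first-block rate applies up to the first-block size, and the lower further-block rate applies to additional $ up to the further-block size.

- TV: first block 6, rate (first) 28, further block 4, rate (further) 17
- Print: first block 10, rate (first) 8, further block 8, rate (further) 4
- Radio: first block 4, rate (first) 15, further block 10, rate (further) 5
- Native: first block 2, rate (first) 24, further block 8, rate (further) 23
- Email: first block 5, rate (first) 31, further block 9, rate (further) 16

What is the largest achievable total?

Order all 10 blocks by rate: Email/T1 31 > TV/T1 28 > Native/T1 24 > Native/T2 23 > TV/T2 17 > Email/T2 16 > Radio/T1 15 > Print/T1 8 > Radio/T2 5 > Print/T2 4.
Fill Email T1 block (5 at 31) → 26 left.
TV T1 at 28: fill all 6 → 20 left.
Native/T1 (24): +2 → 18 left.
Native/T2 (23): +8 → 10 left.
Fill TV T2 block (4 at 17) → 6 left.
Email T2 at 16: only 6 left, fill 6.
Total = 31×5 + 28×6 + 24×2 + 23×8 + 17×4 + 16×6 = 719.

719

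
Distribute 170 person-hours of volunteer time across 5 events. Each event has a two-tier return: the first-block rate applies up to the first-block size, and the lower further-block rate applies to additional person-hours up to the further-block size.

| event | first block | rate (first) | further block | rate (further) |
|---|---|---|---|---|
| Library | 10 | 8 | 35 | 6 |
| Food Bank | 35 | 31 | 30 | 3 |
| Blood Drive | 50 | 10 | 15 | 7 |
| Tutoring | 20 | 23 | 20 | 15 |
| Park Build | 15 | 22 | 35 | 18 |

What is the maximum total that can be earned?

3255

Order all 10 blocks by rate: Food Bank/T1 31 > Tutoring/T1 23 > Park Build/T1 22 > Park Build/T2 18 > Tutoring/T2 15 > Blood Drive/T1 10 > Library/T1 8 > Blood Drive/T2 7 > Library/T2 6 > Food Bank/T2 3.
Food Bank/T1 (31): +35 — 135 left.
Fill Tutoring T1 block (20 at 23) — 115 left.
Park Build/T1 (22): +15 — 100 left.
Park Build T2 at 18: fill all 35 — 65 left.
Tutoring T2 at 15: fill all 20 — 45 left.
45 remain; put them into Blood Drive T1 at 10.
Total = 31×35 + 23×20 + 22×15 + 18×35 + 15×20 + 10×45 = 3255.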